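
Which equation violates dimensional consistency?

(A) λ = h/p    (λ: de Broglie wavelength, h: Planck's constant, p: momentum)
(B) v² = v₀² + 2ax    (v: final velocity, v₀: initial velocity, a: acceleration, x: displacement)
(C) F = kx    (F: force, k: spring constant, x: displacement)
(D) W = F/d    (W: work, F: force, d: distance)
(D) W = F/d

The equation (D) W = F/d is dimensionally incorrect.

LHS (W): [L^2 M T^-2]
RHS (F/d): [M T^-2] ✗

The dimensions do not match. The other three equations balance.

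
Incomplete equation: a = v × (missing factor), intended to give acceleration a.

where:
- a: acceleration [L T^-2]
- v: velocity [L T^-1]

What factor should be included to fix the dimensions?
1/t (inverse time), dimensions [T^-1]

a has dimensions [L T^-2] and v has dimensions [L T^-1].
The missing factor must have dimensions [L T^-2] / [L T^-1] = [T^-1], i.e. inverse time (1/t).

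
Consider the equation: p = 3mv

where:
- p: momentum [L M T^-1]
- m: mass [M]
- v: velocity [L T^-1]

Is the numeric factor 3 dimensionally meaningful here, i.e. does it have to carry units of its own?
No

p has dimensions [L M T^-1] and mv already has dimensions [L M T^-1], so the equation balances without 3 contributing any dimensions. 3 is a pure (dimensionless) number; changing or removing it would not affect dimensional consistency.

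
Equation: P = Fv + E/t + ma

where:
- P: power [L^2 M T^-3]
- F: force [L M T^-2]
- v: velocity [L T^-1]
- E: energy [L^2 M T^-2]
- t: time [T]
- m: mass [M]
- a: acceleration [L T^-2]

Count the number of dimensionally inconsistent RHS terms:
1

LHS P: [L^2 M T^-3]
- Fv: [L^2 M T^-3] ✓
- E/t: [L^2 M T^-3] ✓
- ma: [L M T^-2] ✗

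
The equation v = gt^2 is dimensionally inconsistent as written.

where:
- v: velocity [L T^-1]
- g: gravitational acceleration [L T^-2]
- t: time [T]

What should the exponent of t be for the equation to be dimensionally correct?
The exponent of t should be 1: v = gt

The LHS v has dimensions [L T^-1]; t has dimensions [T].
As written, the RHS gt^2 (exponent 2 on t) has dimensions [L], which does not match.
With exponent 1, the RHS gt has dimensions [L T^-1], matching the LHS.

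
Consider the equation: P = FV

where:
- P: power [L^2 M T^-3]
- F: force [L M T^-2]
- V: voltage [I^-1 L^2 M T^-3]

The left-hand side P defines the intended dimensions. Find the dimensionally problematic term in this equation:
The right-hand side term FV

P has dimensions [L^2 M T^-3], but FV has dimensions [I^-1 L^3 M^2 T^-5], so the term FV is dimensionally wrong for P.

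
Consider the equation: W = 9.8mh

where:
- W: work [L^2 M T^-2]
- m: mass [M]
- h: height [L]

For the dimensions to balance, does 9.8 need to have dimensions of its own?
Yes

W has dimensions [L^2 M T^-2], while mh alone has dimensions [L M]. For the equation to balance, the factor 9.8 must carry dimensions [L T^-2] — it is a dimensional constant (a numerical value of a physical quantity with its units suppressed), not a pure number.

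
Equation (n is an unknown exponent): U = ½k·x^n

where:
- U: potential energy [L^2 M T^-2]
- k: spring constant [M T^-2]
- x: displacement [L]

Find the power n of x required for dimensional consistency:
n = 2

U has dimensions [L^2 M T^-2]; x has dimensions [L].
The rest of the RHS has dimensions [M T^-2], so x^n must supply [L^2].
With n = 2: ½k·x^2 has dimensions [L^2 M T^-2], matching the LHS ✓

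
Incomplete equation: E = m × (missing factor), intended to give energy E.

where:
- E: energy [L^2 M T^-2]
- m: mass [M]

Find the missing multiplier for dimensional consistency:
v² (velocity squared), dimensions [L^2 T^-2]

E has dimensions [L^2 M T^-2] and m has dimensions [M].
The missing factor must have dimensions [L^2 M T^-2] / [M] = [L^2 T^-2], i.e. velocity squared (v²).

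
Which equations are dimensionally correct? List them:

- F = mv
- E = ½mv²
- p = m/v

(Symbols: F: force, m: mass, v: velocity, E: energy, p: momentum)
Dimensionally correct: E = ½mv²
Dimensionally incorrect: F = mv, p = m/v
Ordered (correct first, then incorrect): E = ½mv², F = mv, p = m/v

- F = mv: LHS [L M T^-2], RHS [L M T^-1] → incorrect ✗
- E = ½mv²: LHS [L^2 M T^-2], RHS [L^2 M T^-2] → correct ✓
- p = m/v: LHS [L M T^-1], RHS [L^-1 M T] → incorrect ✗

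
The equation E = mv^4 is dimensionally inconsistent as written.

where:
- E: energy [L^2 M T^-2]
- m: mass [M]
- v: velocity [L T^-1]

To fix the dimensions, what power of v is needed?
The exponent of v should be 2: E = mv^2

The LHS E has dimensions [L^2 M T^-2]; v has dimensions [L T^-1].
As written, the RHS mv^4 (exponent 4 on v) has dimensions [L^4 M T^-4], which does not match.
With exponent 2, the RHS mv^2 has dimensions [L^2 M T^-2], matching the LHS.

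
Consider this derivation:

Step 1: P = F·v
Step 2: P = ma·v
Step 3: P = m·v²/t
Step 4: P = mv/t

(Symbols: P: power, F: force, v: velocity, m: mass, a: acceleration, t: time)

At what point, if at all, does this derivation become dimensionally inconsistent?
Step 4

Step 1: P = F·v → LHS [L^2 M T^-3], RHS [L^2 M T^-3] ✓
Step 2: P = ma·v → LHS [L^2 M T^-3], RHS [L^2 M T^-3] ✓
Step 3: P = m·v²/t → LHS [L^2 M T^-3], RHS [L^2 M T^-3] ✓
Step 4: P = mv/t → LHS [L^2 M T^-3], RHS [L M T^-2] ✗

The first dimensional inconsistency appears in step 4: P = mv/t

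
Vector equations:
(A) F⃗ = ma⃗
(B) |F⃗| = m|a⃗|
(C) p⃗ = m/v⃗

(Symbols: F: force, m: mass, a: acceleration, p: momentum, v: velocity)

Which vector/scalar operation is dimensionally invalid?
(C) p⃗ = m/v⃗

(A) F⃗ = ma⃗: LHS [L M T^-2], RHS [L M T^-2] ✓ — Force and acceleration are vectors, mass is a scalar
(B) |F⃗| = m|a⃗|: LHS [L M T^-2], RHS [L M T^-2] ✓ — magnitudes of vectors are scalars
(C) p⃗ = m/v⃗: LHS [L M T^-1], RHS [L^-1 M T] ✗ — momentum is mass times velocity; should be mv⃗ (and division by a vector is undefined)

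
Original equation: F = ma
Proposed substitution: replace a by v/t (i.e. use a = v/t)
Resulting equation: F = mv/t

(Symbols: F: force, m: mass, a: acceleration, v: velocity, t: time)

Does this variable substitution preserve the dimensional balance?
Yes

[a] = [L T^-2] and [v/t] = [L T^-2]. These match, so the substitution replaces a quantity by one of the same dimensions and the result F = mv/t has LHS [L M T^-2] vs RHS [L M T^-2] — still consistent.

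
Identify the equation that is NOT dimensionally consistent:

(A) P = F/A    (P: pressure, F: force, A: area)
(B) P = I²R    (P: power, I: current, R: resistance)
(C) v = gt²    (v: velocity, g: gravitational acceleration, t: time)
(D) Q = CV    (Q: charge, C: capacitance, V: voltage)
(C) v = gt²

The equation (C) v = gt² is dimensionally incorrect.

LHS (v): [L T^-1]
RHS (gt²): [L] ✗

The dimensions do not match. The other three equations balance.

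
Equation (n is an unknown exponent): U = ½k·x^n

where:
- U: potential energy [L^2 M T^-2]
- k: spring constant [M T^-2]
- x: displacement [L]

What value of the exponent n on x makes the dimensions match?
n = 2

U has dimensions [L^2 M T^-2]; x has dimensions [L].
The rest of the RHS has dimensions [M T^-2], so x^n must supply [L^2].
With n = 2: ½k·x^2 has dimensions [L^2 M T^-2], matching the LHS ✓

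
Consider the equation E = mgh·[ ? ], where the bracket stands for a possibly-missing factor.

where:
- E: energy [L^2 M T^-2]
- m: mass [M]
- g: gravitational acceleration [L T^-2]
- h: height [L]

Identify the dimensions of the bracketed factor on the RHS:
Nothing is missing — the bracketed factor must be dimensionless.

E has dimensions [L^2 M T^-2] and mgh already has dimensions [L^2 M T^-2], so E = mgh is dimensionally complete.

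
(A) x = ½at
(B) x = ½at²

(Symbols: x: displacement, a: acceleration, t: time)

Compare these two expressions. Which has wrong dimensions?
(A)

(A) x = ½at: LHS [L], RHS [L T^-1] ✗
(B) x = ½at²: LHS [L], RHS [L] ✓

Expression (A) x = ½at is dimensionally incorrect.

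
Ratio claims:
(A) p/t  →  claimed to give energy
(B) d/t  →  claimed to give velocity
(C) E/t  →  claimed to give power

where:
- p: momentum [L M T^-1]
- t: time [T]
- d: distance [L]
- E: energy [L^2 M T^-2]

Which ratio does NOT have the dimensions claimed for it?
(A) p/t does not give energy

(A) p/t: [L M T^-2] ≠ energy [L^2 M T^-2] ✗
(B) d/t: [L T^-1] = velocity [L T^-1] ✓
(C) E/t: [L^2 M T^-3] = power [L^2 M T^-3] ✓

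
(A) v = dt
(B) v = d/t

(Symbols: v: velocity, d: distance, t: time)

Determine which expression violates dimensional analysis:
(A)

(A) v = dt: LHS [L T^-1], RHS [L T] ✗
(B) v = d/t: LHS [L T^-1], RHS [L T^-1] ✓

Expression (A) v = dt is dimensionally incorrect.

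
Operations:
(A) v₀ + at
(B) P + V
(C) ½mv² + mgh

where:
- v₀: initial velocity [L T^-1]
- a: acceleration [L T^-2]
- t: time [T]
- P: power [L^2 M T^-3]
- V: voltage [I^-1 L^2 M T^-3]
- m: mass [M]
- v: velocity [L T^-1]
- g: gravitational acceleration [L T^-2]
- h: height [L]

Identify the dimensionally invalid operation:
(B) P + V

(A) v₀ + at: v₀ [L T^-1] and at [L T^-1] — same dimensions ✓
(B) P + V: P [L^2 M T^-3] and V [I^-1 L^2 M T^-3] — different dimensions cannot be added/subtracted ✗
(C) ½mv² + mgh: ½mv² [L^2 M T^-2] and mgh [L^2 M T^-2] — same dimensions ✓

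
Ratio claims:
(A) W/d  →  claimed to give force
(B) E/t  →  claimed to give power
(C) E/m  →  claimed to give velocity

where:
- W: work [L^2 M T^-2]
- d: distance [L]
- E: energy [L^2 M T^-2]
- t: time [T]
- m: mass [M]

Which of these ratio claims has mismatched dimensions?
(C) E/m does not give velocity

(A) W/d: [L M T^-2] = force [L M T^-2] ✓
(B) E/t: [L^2 M T^-3] = power [L^2 M T^-3] ✓
(C) E/m: [L^2 T^-2] ≠ velocity [L T^-1] ✗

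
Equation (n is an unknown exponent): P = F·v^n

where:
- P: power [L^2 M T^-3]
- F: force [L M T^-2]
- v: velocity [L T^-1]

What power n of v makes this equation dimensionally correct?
n = 1

P has dimensions [L^2 M T^-3]; v has dimensions [L T^-1].
The rest of the RHS has dimensions [L M T^-2], so v^n must supply [L T^-1].
With n = 1: F·v^1 has dimensions [L^2 M T^-3], matching the LHS ✓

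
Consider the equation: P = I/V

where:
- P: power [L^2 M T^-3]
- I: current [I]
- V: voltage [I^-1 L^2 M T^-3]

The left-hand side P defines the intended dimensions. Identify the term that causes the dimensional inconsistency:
The right-hand side term I/V

P has dimensions [L^2 M T^-3], but I/V has dimensions [I^2 L^-2 M^-1 T^3], so the term I/V is dimensionally wrong for P.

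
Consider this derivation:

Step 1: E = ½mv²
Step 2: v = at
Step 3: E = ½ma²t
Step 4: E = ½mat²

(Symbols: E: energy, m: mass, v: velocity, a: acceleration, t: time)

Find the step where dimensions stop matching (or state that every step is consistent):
Step 3

Step 1: E = ½mv² → LHS [L^2 M T^-2], RHS [L^2 M T^-2] ✓
Step 2: v = at → LHS [L T^-1], RHS [L T^-1] ✓
Step 3: E = ½ma²t → LHS [L^2 M T^-2], RHS [L^2 M T^-3] ✗

The first dimensional inconsistency appears in step 3: E = ½ma²t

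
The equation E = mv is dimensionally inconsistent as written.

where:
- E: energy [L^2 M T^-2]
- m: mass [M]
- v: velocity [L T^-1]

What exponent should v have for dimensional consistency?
The exponent of v should be 2: E = mv^2

The LHS E has dimensions [L^2 M T^-2]; v has dimensions [L T^-1].
As written, the RHS mv (exponent 1 on v) has dimensions [L M T^-1], which does not match.
With exponent 2, the RHS mv^2 has dimensions [L^2 M T^-2], matching the LHS.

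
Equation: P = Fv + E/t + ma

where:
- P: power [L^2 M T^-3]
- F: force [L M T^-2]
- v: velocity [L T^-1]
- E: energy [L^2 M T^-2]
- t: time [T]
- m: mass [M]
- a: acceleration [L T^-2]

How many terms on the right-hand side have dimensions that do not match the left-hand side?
1

LHS P: [L^2 M T^-3]
- Fv: [L^2 M T^-3] ✓
- E/t: [L^2 M T^-3] ✓
- ma: [L M T^-2] ✗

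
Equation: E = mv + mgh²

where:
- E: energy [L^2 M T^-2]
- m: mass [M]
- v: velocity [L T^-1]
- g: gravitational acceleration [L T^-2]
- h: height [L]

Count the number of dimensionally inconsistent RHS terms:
2

LHS E: [L^2 M T^-2]
- mv: [L M T^-1] ✗
- mgh²: [L^3 M T^-2] ✗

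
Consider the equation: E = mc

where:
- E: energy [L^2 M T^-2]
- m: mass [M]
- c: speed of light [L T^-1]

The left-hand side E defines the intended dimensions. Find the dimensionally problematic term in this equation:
The right-hand side term mc

E has dimensions [L^2 M T^-2], but mc has dimensions [L M T^-1], so the term mc is dimensionally wrong for E.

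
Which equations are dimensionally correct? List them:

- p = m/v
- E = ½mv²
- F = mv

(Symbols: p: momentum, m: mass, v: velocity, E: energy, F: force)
Dimensionally correct: E = ½mv²
Dimensionally incorrect: p = m/v, F = mv
Ordered (correct first, then incorrect): E = ½mv², p = m/v, F = mv

- p = m/v: LHS [L M T^-1], RHS [L^-1 M T] → incorrect ✗
- E = ½mv²: LHS [L^2 M T^-2], RHS [L^2 M T^-2] → correct ✓
- F = mv: LHS [L M T^-2], RHS [L M T^-1] → incorrect ✗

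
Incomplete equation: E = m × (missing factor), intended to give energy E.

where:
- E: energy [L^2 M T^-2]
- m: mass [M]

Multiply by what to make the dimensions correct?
v² (velocity squared), dimensions [L^2 T^-2]

E has dimensions [L^2 M T^-2] and m has dimensions [M].
The missing factor must have dimensions [L^2 M T^-2] / [M] = [L^2 T^-2], i.e. velocity squared (v²).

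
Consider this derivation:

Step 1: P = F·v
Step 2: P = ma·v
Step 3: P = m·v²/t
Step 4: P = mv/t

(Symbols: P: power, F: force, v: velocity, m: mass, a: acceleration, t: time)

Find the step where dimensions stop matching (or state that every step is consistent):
Step 4

Step 1: P = F·v → LHS [L^2 M T^-3], RHS [L^2 M T^-3] ✓
Step 2: P = ma·v → LHS [L^2 M T^-3], RHS [L^2 M T^-3] ✓
Step 3: P = m·v²/t → LHS [L^2 M T^-3], RHS [L^2 M T^-3] ✓
Step 4: P = mv/t → LHS [L^2 M T^-3], RHS [L M T^-2] ✗

The first dimensional inconsistency appears in step 4: P = mv/t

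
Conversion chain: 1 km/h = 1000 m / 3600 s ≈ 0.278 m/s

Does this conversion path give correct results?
The chain is correct (no errors).

Correct: 1 km = 1000 m, 1 h = 3600 s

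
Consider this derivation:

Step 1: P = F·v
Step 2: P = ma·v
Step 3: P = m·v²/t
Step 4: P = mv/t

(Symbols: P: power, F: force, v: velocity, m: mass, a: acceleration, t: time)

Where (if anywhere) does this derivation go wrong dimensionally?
Step 4

Step 1: P = F·v → LHS [L^2 M T^-3], RHS [L^2 M T^-3] ✓
Step 2: P = ma·v → LHS [L^2 M T^-3], RHS [L^2 M T^-3] ✓
Step 3: P = m·v²/t → LHS [L^2 M T^-3], RHS [L^2 M T^-3] ✓
Step 4: P = mv/t → LHS [L^2 M T^-3], RHS [L M T^-2] ✗

The first dimensional inconsistency appears in step 4: P = mv/t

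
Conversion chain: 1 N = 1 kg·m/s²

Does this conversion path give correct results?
The chain is correct (no errors).

Correct: Newton is defined as kg·m/s²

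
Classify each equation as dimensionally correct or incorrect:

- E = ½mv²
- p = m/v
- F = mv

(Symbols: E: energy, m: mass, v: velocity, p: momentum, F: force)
Dimensionally correct: E = ½mv²
Dimensionally incorrect: p = m/v, F = mv
Ordered (correct first, then incorrect): E = ½mv², p = m/v, F = mv

- E = ½mv²: LHS [L^2 M T^-2], RHS [L^2 M T^-2] → correct ✓
- p = m/v: LHS [L M T^-1], RHS [L^-1 M T] → incorrect ✗
- F = mv: LHS [L M T^-2], RHS [L M T^-1] → incorrect ✗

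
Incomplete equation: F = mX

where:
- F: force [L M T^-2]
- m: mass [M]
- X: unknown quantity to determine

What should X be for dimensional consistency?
X = a (acceleration), dimensions [L T^-2]

F has dimensions [L M T^-2]; the rest of the RHS (m) has dimensions [M].
So X must have dimensions [L T^-2] — X = a (acceleration).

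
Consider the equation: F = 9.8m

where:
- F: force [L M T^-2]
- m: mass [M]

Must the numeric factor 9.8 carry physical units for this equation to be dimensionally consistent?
Yes

F has dimensions [L M T^-2], while m alone has dimensions [M]. For the equation to balance, the factor 9.8 must carry dimensions [L T^-2] — it is a dimensional constant (a numerical value of a physical quantity with its units suppressed), not a pure number.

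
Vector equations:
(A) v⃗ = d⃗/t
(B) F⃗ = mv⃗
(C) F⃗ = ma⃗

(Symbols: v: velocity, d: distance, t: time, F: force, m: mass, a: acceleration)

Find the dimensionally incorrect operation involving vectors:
(B) F⃗ = mv⃗

(A) v⃗ = d⃗/t: LHS [L T^-1], RHS [L T^-1] ✓ — displacement (vector) divided by time (scalar)
(B) F⃗ = mv⃗: LHS [L M T^-2], RHS [L M T^-1] ✗ — mass times velocity is momentum, not force; should be ma⃗
(C) F⃗ = ma⃗: LHS [L M T^-2], RHS [L M T^-2] ✓ — Force and acceleration are vectors, mass is a scalar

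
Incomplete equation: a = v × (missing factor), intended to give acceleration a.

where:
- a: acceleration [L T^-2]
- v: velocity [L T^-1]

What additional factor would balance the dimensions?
1/t (inverse time), dimensions [T^-1]

a has dimensions [L T^-2] and v has dimensions [L T^-1].
The missing factor must have dimensions [L T^-2] / [L T^-1] = [T^-1], i.e. inverse time (1/t).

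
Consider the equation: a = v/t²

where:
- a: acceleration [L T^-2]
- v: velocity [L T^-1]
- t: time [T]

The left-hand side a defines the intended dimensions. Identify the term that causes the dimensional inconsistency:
The right-hand side term v/t²

a has dimensions [L T^-2], but v/t² has dimensions [L T^-3], so the term v/t² is dimensionally wrong for a.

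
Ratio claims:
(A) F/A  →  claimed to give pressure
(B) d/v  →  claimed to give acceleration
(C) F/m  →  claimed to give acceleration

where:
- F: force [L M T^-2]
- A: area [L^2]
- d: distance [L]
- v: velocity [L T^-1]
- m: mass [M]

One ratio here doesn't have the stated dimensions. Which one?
(B) d/v does not give acceleration

(A) F/A: [L^-1 M T^-2] = pressure [L^-1 M T^-2] ✓
(B) d/v: [T] ≠ acceleration [L T^-2] ✗
(C) F/m: [L T^-2] = acceleration [L T^-2] ✓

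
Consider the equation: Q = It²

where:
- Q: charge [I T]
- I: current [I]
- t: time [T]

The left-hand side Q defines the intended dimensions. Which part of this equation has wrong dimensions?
The right-hand side term It²

Q has dimensions [I T], but It² has dimensions [I T^2], so the term It² is dimensionally wrong for Q.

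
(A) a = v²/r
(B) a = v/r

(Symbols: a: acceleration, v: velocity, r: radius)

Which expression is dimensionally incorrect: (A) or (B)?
(B)

(A) a = v²/r: LHS [L T^-2], RHS [L T^-2] ✓
(B) a = v/r: LHS [L T^-2], RHS [T^-1] ✗

Expression (B) a = v/r is dimensionally incorrect.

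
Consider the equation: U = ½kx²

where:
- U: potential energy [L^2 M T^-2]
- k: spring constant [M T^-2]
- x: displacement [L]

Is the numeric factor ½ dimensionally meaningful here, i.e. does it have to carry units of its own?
No

U has dimensions [L^2 M T^-2] and kx² already has dimensions [L^2 M T^-2], so the equation balances without ½ contributing any dimensions. ½ is a pure (dimensionless) number; changing or removing it would not affect dimensional consistency.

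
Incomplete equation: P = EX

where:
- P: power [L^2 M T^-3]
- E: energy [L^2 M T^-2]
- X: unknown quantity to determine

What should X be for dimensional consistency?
X = f (inverse time / frequency (1/t)), dimensions [T^-1]

P has dimensions [L^2 M T^-3]; the rest of the RHS (E) has dimensions [L^2 M T^-2].
So X must have dimensions [T^-1] — X = f (inverse time / frequency (1/t)).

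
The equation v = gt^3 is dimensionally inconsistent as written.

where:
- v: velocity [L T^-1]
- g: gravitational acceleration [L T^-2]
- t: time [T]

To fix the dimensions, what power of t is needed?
The exponent of t should be 1: v = gt

The LHS v has dimensions [L T^-1]; t has dimensions [T].
As written, the RHS gt^3 (exponent 3 on t) has dimensions [L T], which does not match.
With exponent 1, the RHS gt has dimensions [L T^-1], matching the LHS.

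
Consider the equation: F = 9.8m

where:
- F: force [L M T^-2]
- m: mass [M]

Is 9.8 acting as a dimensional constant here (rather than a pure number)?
Yes

F has dimensions [L M T^-2], while m alone has dimensions [M]. For the equation to balance, the factor 9.8 must carry dimensions [L T^-2] — it is a dimensional constant (a numerical value of a physical quantity with its units suppressed), not a pure number.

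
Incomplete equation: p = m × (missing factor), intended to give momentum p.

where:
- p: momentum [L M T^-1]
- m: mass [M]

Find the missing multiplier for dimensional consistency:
v (velocity), dimensions [L T^-1]

p has dimensions [L M T^-1] and m has dimensions [M].
The missing factor must have dimensions [L M T^-1] / [M] = [L T^-1], i.e. velocity (v).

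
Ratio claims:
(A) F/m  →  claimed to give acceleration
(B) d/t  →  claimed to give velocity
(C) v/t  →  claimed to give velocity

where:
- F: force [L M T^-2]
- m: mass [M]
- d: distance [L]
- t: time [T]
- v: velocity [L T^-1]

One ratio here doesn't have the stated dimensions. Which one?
(C) v/t does not give velocity

(A) F/m: [L T^-2] = acceleration [L T^-2] ✓
(B) d/t: [L T^-1] = velocity [L T^-1] ✓
(C) v/t: [L T^-2] ≠ velocity [L T^-1] ✗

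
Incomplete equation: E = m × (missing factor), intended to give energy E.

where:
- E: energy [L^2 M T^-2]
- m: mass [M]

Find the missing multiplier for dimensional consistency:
v² (velocity squared), dimensions [L^2 T^-2]

E has dimensions [L^2 M T^-2] and m has dimensions [M].
The missing factor must have dimensions [L^2 M T^-2] / [M] = [L^2 T^-2], i.e. velocity squared (v²).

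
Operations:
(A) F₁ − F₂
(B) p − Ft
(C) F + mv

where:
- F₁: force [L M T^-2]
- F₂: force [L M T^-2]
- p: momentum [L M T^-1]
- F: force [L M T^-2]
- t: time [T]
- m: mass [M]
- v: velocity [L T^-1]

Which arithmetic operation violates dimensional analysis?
(C) F + mv

(A) F₁ − F₂: F₁ [L M T^-2] and F₂ [L M T^-2] — same dimensions ✓
(B) p − Ft: p [L M T^-1] and Ft [L M T^-1] — same dimensions ✓
(C) F + mv: F [L M T^-2] and mv [L M T^-1] — different dimensions cannot be added/subtracted ✗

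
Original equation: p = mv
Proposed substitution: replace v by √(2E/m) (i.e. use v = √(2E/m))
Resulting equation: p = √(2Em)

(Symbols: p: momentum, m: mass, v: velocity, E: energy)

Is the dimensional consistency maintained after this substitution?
Yes

[v] = [L T^-1] and [√(2E/m)] = [L T^-1]. These match, so the substitution replaces a quantity by one of the same dimensions and the result p = √(2Em) has LHS [L M T^-1] vs RHS [L M T^-1] — still consistent.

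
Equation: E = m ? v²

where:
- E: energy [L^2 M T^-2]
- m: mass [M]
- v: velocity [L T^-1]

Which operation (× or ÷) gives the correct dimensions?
multiplication (×): E = m × v²

E [L^2 M T^-2]; m [M]; v² [L^2 T^-2].
m × v² → [L^2 M T^-2] ✓
m ÷ v² → [L^-2 M T^2] ✗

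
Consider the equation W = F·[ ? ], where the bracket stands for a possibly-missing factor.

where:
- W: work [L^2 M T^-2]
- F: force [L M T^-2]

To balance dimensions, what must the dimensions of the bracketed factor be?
[L] — length (e.g. a distance d)

W has dimensions [L^2 M T^-2]; F has dimensions [L M T^-2].
The bracketed factor must supply [L^2 M T^-2] / [L M T^-2] = [L].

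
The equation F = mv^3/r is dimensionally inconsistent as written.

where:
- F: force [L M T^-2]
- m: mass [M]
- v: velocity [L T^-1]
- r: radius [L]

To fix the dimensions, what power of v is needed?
The exponent of v should be 2: F = mv^2/r

The LHS F has dimensions [L M T^-2]; v has dimensions [L T^-1].
As written, the RHS mv^3/r (exponent 3 on v) has dimensions [L^2 M T^-3], which does not match.
With exponent 2, the RHS mv^2/r has dimensions [L M T^-2], matching the LHS.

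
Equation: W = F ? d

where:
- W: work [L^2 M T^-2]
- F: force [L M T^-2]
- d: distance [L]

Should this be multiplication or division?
multiplication (×): W = F × d

W [L^2 M T^-2]; F [L M T^-2]; d [L].
F × d → [L^2 M T^-2] ✓
F ÷ d → [M T^-2] ✗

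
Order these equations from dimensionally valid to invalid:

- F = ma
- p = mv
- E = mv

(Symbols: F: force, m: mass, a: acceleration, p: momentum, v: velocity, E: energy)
Dimensionally correct: F = ma, p = mv
Dimensionally incorrect: E = mv
Ordered (correct first, then incorrect): F = ma, p = mv, E = mv

- F = ma: LHS [L M T^-2], RHS [L M T^-2] → correct ✓
- p = mv: LHS [L M T^-1], RHS [L M T^-1] → correct ✓
- E = mv: LHS [L^2 M T^-2], RHS [L M T^-1] → incorrect ✗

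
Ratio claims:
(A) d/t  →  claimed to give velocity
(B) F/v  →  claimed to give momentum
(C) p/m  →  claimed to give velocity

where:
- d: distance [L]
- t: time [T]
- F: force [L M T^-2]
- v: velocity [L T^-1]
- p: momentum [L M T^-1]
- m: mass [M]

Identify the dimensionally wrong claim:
(B) F/v does not give momentum

(A) d/t: [L T^-1] = velocity [L T^-1] ✓
(B) F/v: [M T^-1] ≠ momentum [L M T^-1] ✗
(C) p/m: [L T^-1] = velocity [L T^-1] ✓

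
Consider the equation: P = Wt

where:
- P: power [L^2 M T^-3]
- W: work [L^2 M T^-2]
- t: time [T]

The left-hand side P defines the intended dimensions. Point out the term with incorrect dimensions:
The right-hand side term Wt

P has dimensions [L^2 M T^-3], but Wt has dimensions [L^2 M T^-1], so the term Wt is dimensionally wrong for P.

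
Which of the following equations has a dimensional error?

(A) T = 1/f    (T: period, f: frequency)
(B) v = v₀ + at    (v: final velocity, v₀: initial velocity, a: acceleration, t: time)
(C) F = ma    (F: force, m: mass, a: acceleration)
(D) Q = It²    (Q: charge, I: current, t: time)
(D) Q = It²

The equation (D) Q = It² is dimensionally incorrect.

LHS (Q): [I T]
RHS (It²): [I T^2] ✗

The dimensions do not match. The other three equations balance.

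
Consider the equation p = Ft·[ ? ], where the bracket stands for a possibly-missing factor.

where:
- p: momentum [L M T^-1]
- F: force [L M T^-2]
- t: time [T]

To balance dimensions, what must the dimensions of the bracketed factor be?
Nothing is missing — the bracketed factor must be dimensionless.

p has dimensions [L M T^-1] and Ft already has dimensions [L M T^-1], so p = Ft is dimensionally complete.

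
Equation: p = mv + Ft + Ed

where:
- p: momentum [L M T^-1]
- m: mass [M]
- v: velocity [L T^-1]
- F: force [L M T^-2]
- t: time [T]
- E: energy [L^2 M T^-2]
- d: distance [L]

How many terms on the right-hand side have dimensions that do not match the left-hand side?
1

LHS p: [L M T^-1]
- mv: [L M T^-1] ✓
- Ft: [L M T^-1] ✓
- Ed: [L^3 M T^-2] ✗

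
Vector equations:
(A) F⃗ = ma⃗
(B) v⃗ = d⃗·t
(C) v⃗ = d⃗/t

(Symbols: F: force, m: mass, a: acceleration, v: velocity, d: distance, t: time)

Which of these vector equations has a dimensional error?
(B) v⃗ = d⃗·t

(A) F⃗ = ma⃗: LHS [L M T^-2], RHS [L M T^-2] ✓ — Force and acceleration are vectors, mass is a scalar
(B) v⃗ = d⃗·t: LHS [L T^-1], RHS [L T] ✗ — velocity is displacement per time; should be d⃗/t
(C) v⃗ = d⃗/t: LHS [L T^-1], RHS [L T^-1] ✓ — displacement (vector) divided by time (scalar)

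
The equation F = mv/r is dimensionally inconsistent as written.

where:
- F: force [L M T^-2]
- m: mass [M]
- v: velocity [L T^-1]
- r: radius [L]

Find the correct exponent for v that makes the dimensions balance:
The exponent of v should be 2: F = mv^2/r

The LHS F has dimensions [L M T^-2]; v has dimensions [L T^-1].
As written, the RHS mv/r (exponent 1 on v) has dimensions [M T^-1], which does not match.
With exponent 2, the RHS mv^2/r has dimensions [L M T^-2], matching the LHS.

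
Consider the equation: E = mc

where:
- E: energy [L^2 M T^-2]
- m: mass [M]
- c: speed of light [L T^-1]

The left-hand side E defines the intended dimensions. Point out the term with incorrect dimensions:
The right-hand side term mc

E has dimensions [L^2 M T^-2], but mc has dimensions [L M T^-1], so the term mc is dimensionally wrong for E.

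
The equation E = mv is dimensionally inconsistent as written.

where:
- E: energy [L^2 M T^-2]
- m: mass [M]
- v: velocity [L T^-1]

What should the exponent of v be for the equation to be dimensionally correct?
The exponent of v should be 2: E = mv^2

The LHS E has dimensions [L^2 M T^-2]; v has dimensions [L T^-1].
As written, the RHS mv (exponent 1 on v) has dimensions [L M T^-1], which does not match.
With exponent 2, the RHS mv^2 has dimensions [L^2 M T^-2], matching the LHS.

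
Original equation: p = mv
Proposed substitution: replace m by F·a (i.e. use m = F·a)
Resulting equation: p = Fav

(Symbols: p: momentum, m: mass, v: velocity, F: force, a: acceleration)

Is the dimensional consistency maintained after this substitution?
No

[m] = [M] and [F·a] = [L^2 M T^-4]. These differ, so the substitution replaces a quantity by one of different dimensions and the result p = Fav has LHS [L M T^-1] vs RHS [L^3 M T^-5] — inconsistent.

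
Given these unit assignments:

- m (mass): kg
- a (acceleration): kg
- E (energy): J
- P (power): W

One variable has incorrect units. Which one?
a

The variable a (acceleration) should have units m/s², not kg.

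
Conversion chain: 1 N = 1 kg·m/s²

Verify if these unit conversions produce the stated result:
The chain is correct (no errors).

Correct: Newton is defined as kg·m/s²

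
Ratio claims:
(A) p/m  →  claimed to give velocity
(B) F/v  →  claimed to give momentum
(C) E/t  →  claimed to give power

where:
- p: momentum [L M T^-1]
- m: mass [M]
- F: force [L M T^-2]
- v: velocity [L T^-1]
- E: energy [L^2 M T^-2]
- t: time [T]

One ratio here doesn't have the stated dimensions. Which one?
(B) F/v does not give momentum

(A) p/m: [L T^-1] = velocity [L T^-1] ✓
(B) F/v: [M T^-1] ≠ momentum [L M T^-1] ✗
(C) E/t: [L^2 M T^-3] = power [L^2 M T^-3] ✓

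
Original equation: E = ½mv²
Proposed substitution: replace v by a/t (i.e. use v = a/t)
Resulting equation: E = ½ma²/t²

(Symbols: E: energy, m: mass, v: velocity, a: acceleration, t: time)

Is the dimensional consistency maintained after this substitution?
No

[v] = [L T^-1] and [a/t] = [L T^-3]. These differ, so the substitution replaces a quantity by one of different dimensions and the result E = ½ma²/t² has LHS [L^2 M T^-2] vs RHS [L^2 M T^-6] — inconsistent.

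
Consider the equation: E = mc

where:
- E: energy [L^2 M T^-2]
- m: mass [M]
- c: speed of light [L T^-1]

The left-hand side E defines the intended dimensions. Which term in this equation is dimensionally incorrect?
The right-hand side term mc

E has dimensions [L^2 M T^-2], but mc has dimensions [L M T^-1], so the term mc is dimensionally wrong for E.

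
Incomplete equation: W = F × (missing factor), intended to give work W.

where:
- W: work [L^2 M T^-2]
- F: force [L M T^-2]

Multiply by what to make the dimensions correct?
d (distance), dimensions [L]

W has dimensions [L^2 M T^-2] and F has dimensions [L M T^-2].
The missing factor must have dimensions [L^2 M T^-2] / [L M T^-2] = [L], i.e. distance (d).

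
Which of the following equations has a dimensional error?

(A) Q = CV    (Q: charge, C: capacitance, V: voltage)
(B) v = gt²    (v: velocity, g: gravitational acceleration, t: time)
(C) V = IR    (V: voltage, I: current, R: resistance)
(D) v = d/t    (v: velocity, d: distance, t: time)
(B) v = gt²

The equation (B) v = gt² is dimensionally incorrect.

LHS (v): [L T^-1]
RHS (gt²): [L] ✗

The dimensions do not match. The other three equations balance.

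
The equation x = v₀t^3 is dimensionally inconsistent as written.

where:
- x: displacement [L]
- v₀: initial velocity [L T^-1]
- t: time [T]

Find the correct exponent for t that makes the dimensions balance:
The exponent of t should be 1: x = v₀t

The LHS x has dimensions [L]; t has dimensions [T].
As written, the RHS v₀t^3 (exponent 3 on t) has dimensions [L T^2], which does not match.
With exponent 1, the RHS v₀t has dimensions [L], matching the LHS.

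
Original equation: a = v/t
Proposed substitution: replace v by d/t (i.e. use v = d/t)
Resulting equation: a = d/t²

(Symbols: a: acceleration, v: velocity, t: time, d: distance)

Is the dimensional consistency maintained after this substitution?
Yes

[v] = [L T^-1] and [d/t] = [L T^-1]. These match, so the substitution replaces a quantity by one of the same dimensions and the result a = d/t² has LHS [L T^-2] vs RHS [L T^-2] — still consistent.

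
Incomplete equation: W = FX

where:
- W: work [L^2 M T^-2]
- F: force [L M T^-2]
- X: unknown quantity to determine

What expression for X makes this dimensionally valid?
X = d (distance), dimensions [L]

W has dimensions [L^2 M T^-2]; the rest of the RHS (F) has dimensions [L M T^-2].
So X must have dimensions [L] — X = d (distance).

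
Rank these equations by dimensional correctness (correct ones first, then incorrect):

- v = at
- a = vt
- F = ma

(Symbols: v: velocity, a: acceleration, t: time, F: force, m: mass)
Dimensionally correct: v = at, F = ma
Dimensionally incorrect: a = vt
Ordered (correct first, then incorrect): v = at, F = ma, a = vt

- v = at: LHS [L T^-1], RHS [L T^-1] → correct ✓
- a = vt: LHS [L T^-2], RHS [L] → incorrect ✗
- F = ma: LHS [L M T^-2], RHS [L M T^-2] → correct ✓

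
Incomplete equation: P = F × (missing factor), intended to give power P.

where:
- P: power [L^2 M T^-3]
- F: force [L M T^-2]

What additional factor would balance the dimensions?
v (velocity), dimensions [L T^-1]

P has dimensions [L^2 M T^-3] and F has dimensions [L M T^-2].
The missing factor must have dimensions [L^2 M T^-3] / [L M T^-2] = [L T^-1], i.e. velocity (v).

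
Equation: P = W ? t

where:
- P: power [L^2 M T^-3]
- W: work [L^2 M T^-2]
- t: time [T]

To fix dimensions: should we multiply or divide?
division (÷): P = W ÷ t

P [L^2 M T^-3]; W [L^2 M T^-2]; t [T].
W × t → [L^2 M T^-1] ✗
W ÷ t → [L^2 M T^-3] ✓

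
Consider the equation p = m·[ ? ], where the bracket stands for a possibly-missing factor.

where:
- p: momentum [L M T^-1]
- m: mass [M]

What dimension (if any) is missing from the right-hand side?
[L T^-1] — velocity (e.g. v)

p has dimensions [L M T^-1]; m has dimensions [M].
The bracketed factor must supply [L M T^-1] / [M] = [L T^-1].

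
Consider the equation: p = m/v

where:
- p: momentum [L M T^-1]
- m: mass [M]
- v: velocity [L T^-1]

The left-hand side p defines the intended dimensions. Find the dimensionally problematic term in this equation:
The right-hand side term m/v

p has dimensions [L M T^-1], but m/v has dimensions [L^-1 M T], so the term m/v is dimensionally wrong for p.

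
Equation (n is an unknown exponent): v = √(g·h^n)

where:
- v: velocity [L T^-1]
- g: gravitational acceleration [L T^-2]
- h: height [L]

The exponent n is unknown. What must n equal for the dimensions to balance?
n = 1

v has dimensions [L T^-1]; h has dimensions [L].
With n = 1: √(g·h^1) has dimensions [L T^-1], matching the LHS ✓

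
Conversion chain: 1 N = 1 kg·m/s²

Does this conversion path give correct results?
The chain is correct (no errors).

Correct: Newton is defined as kg·m/s²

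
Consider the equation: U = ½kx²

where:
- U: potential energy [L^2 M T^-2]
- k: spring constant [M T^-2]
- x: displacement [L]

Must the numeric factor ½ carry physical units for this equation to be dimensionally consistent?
No

U has dimensions [L^2 M T^-2] and kx² already has dimensions [L^2 M T^-2], so the equation balances without ½ contributing any dimensions. ½ is a pure (dimensionless) number; changing or removing it would not affect dimensional consistency.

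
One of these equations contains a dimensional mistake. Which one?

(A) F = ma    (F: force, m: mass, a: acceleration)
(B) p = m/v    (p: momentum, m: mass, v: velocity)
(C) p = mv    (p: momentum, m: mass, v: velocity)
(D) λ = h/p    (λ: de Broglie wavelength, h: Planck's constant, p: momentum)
(B) p = m/v

The equation (B) p = m/v is dimensionally incorrect.

LHS (p): [L M T^-1]
RHS (m/v): [L^-1 M T] ✗

The dimensions do not match. The other three equations balance.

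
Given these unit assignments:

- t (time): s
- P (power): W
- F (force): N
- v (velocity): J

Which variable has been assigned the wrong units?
v

The variable v (velocity) should have units m/s, not J.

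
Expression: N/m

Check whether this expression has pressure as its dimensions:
No

The expression N/m has dimensions [M T^-2], but pressure has dimensions [L^-1 M T^-2].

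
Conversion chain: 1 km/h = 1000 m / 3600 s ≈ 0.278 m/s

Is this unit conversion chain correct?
The chain is correct (no errors).

Correct: 1 km = 1000 m, 1 h = 3600 s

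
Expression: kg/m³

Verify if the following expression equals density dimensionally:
Yes

The expression kg/m³ has dimensions [L^-3 M], which is exactly density [L^-3 M].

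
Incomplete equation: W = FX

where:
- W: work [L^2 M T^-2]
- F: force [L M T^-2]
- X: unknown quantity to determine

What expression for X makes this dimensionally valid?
X = d (distance), dimensions [L]

W has dimensions [L^2 M T^-2]; the rest of the RHS (F) has dimensions [L M T^-2].
So X must have dimensions [L] — X = d (distance).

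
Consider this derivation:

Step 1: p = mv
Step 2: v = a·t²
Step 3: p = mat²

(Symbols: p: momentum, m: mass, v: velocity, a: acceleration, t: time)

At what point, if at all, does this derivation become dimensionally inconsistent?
Step 2

Step 1: p = mv → LHS [L M T^-1], RHS [L M T^-1] ✓
Step 2: v = a·t² → LHS [L T^-1], RHS [L] ✗

The first dimensional inconsistency appears in step 2: v = a·t²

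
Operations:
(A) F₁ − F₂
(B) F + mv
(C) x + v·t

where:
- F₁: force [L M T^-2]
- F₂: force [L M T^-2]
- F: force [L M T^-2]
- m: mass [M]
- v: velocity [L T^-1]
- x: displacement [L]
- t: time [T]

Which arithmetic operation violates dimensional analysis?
(B) F + mv

(A) F₁ − F₂: F₁ [L M T^-2] and F₂ [L M T^-2] — same dimensions ✓
(B) F + mv: F [L M T^-2] and mv [L M T^-1] — different dimensions cannot be added/subtracted ✗
(C) x + v·t: x [L] and v·t [L] — same dimensions ✓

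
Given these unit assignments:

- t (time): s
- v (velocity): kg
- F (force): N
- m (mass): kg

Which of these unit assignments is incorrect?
v

The variable v (velocity) should have units m/s, not kg.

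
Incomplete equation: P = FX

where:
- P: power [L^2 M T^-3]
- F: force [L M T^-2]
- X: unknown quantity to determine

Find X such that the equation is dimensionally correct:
X = v (velocity), dimensions [L T^-1]

P has dimensions [L^2 M T^-3]; the rest of the RHS (F) has dimensions [L M T^-2].
So X must have dimensions [L T^-1] — X = v (velocity).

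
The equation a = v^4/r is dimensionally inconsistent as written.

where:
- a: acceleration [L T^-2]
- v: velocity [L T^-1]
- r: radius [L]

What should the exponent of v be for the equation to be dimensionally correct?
The exponent of v should be 2: a = v^2/r

The LHS a has dimensions [L T^-2]; v has dimensions [L T^-1].
As written, the RHS v^4/r (exponent 4 on v) has dimensions [L^3 T^-4], which does not match.
With exponent 2, the RHS v^2/r has dimensions [L T^-2], matching the LHS.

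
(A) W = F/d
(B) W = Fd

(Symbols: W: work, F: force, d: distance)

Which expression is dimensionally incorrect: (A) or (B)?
(A)

(A) W = F/d: LHS [L^2 M T^-2], RHS [M T^-2] ✗
(B) W = Fd: LHS [L^2 M T^-2], RHS [L^2 M T^-2] ✓

Expression (A) W = F/d is dimensionally incorrect.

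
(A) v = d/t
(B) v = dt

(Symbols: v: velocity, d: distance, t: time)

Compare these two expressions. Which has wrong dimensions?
(B)

(A) v = d/t: LHS [L T^-1], RHS [L T^-1] ✓
(B) v = dt: LHS [L T^-1], RHS [L T] ✗

Expression (B) v = dt is dimensionally incorrect.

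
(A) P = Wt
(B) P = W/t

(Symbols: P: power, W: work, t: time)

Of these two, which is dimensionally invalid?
(A)

(A) P = Wt: LHS [L^2 M T^-3], RHS [L^2 M T^-1] ✗
(B) P = W/t: LHS [L^2 M T^-3], RHS [L^2 M T^-3] ✓

Expression (A) P = Wt is dimensionally incorrect.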